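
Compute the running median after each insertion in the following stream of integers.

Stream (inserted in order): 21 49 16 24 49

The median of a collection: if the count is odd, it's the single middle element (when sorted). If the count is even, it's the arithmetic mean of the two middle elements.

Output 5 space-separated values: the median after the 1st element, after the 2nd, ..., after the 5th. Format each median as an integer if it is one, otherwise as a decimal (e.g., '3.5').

Answer: 21 35 21 22.5 24

Derivation:
Step 1: insert 21 -> lo=[21] (size 1, max 21) hi=[] (size 0) -> median=21
Step 2: insert 49 -> lo=[21] (size 1, max 21) hi=[49] (size 1, min 49) -> median=35
Step 3: insert 16 -> lo=[16, 21] (size 2, max 21) hi=[49] (size 1, min 49) -> median=21
Step 4: insert 24 -> lo=[16, 21] (size 2, max 21) hi=[24, 49] (size 2, min 24) -> median=22.5
Step 5: insert 49 -> lo=[16, 21, 24] (size 3, max 24) hi=[49, 49] (size 2, min 49) -> median=24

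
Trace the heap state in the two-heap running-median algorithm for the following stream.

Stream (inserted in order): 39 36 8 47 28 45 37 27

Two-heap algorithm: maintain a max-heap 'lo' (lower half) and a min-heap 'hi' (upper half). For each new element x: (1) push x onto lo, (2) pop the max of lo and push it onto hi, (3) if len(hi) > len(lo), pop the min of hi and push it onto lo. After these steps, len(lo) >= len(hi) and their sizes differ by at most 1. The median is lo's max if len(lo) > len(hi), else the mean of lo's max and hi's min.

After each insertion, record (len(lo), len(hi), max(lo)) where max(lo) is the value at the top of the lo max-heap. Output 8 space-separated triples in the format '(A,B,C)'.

Answer: (1,0,39) (1,1,36) (2,1,36) (2,2,36) (3,2,36) (3,3,36) (4,3,37) (4,4,36)

Derivation:
Step 1: insert 39 -> lo=[39] hi=[] -> (len(lo)=1, len(hi)=0, max(lo)=39)
Step 2: insert 36 -> lo=[36] hi=[39] -> (len(lo)=1, len(hi)=1, max(lo)=36)
Step 3: insert 8 -> lo=[8, 36] hi=[39] -> (len(lo)=2, len(hi)=1, max(lo)=36)
Step 4: insert 47 -> lo=[8, 36] hi=[39, 47] -> (len(lo)=2, len(hi)=2, max(lo)=36)
Step 5: insert 28 -> lo=[8, 28, 36] hi=[39, 47] -> (len(lo)=3, len(hi)=2, max(lo)=36)
Step 6: insert 45 -> lo=[8, 28, 36] hi=[39, 45, 47] -> (len(lo)=3, len(hi)=3, max(lo)=36)
Step 7: insert 37 -> lo=[8, 28, 36, 37] hi=[39, 45, 47] -> (len(lo)=4, len(hi)=3, max(lo)=37)
Step 8: insert 27 -> lo=[8, 27, 28, 36] hi=[37, 39, 45, 47] -> (len(lo)=4, len(hi)=4, max(lo)=36)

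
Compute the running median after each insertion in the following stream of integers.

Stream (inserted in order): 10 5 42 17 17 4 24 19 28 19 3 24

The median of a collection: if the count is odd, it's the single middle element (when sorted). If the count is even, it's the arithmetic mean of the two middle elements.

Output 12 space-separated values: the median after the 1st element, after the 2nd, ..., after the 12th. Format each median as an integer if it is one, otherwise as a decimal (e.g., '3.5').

Step 1: insert 10 -> lo=[10] (size 1, max 10) hi=[] (size 0) -> median=10
Step 2: insert 5 -> lo=[5] (size 1, max 5) hi=[10] (size 1, min 10) -> median=7.5
Step 3: insert 42 -> lo=[5, 10] (size 2, max 10) hi=[42] (size 1, min 42) -> median=10
Step 4: insert 17 -> lo=[5, 10] (size 2, max 10) hi=[17, 42] (size 2, min 17) -> median=13.5
Step 5: insert 17 -> lo=[5, 10, 17] (size 3, max 17) hi=[17, 42] (size 2, min 17) -> median=17
Step 6: insert 4 -> lo=[4, 5, 10] (size 3, max 10) hi=[17, 17, 42] (size 3, min 17) -> median=13.5
Step 7: insert 24 -> lo=[4, 5, 10, 17] (size 4, max 17) hi=[17, 24, 42] (size 3, min 17) -> median=17
Step 8: insert 19 -> lo=[4, 5, 10, 17] (size 4, max 17) hi=[17, 19, 24, 42] (size 4, min 17) -> median=17
Step 9: insert 28 -> lo=[4, 5, 10, 17, 17] (size 5, max 17) hi=[19, 24, 28, 42] (size 4, min 19) -> median=17
Step 10: insert 19 -> lo=[4, 5, 10, 17, 17] (size 5, max 17) hi=[19, 19, 24, 28, 42] (size 5, min 19) -> median=18
Step 11: insert 3 -> lo=[3, 4, 5, 10, 17, 17] (size 6, max 17) hi=[19, 19, 24, 28, 42] (size 5, min 19) -> median=17
Step 12: insert 24 -> lo=[3, 4, 5, 10, 17, 17] (size 6, max 17) hi=[19, 19, 24, 24, 28, 42] (size 6, min 19) -> median=18

Answer: 10 7.5 10 13.5 17 13.5 17 17 17 18 17 18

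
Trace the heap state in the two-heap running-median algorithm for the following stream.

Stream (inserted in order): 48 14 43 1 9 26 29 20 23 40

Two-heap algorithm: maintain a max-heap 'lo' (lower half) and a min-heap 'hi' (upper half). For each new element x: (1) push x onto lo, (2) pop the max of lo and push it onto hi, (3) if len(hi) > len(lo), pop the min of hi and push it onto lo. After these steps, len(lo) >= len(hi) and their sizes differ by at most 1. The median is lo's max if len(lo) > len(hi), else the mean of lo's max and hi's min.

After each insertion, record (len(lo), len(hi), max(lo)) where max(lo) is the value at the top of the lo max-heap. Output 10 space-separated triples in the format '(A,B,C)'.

Step 1: insert 48 -> lo=[48] hi=[] -> (len(lo)=1, len(hi)=0, max(lo)=48)
Step 2: insert 14 -> lo=[14] hi=[48] -> (len(lo)=1, len(hi)=1, max(lo)=14)
Step 3: insert 43 -> lo=[14, 43] hi=[48] -> (len(lo)=2, len(hi)=1, max(lo)=43)
Step 4: insert 1 -> lo=[1, 14] hi=[43, 48] -> (len(lo)=2, len(hi)=2, max(lo)=14)
Step 5: insert 9 -> lo=[1, 9, 14] hi=[43, 48] -> (len(lo)=3, len(hi)=2, max(lo)=14)
Step 6: insert 26 -> lo=[1, 9, 14] hi=[26, 43, 48] -> (len(lo)=3, len(hi)=3, max(lo)=14)
Step 7: insert 29 -> lo=[1, 9, 14, 26] hi=[29, 43, 48] -> (len(lo)=4, len(hi)=3, max(lo)=26)
Step 8: insert 20 -> lo=[1, 9, 14, 20] hi=[26, 29, 43, 48] -> (len(lo)=4, len(hi)=4, max(lo)=20)
Step 9: insert 23 -> lo=[1, 9, 14, 20, 23] hi=[26, 29, 43, 48] -> (len(lo)=5, len(hi)=4, max(lo)=23)
Step 10: insert 40 -> lo=[1, 9, 14, 20, 23] hi=[26, 29, 40, 43, 48] -> (len(lo)=5, len(hi)=5, max(lo)=23)

Answer: (1,0,48) (1,1,14) (2,1,43) (2,2,14) (3,2,14) (3,3,14) (4,3,26) (4,4,20) (5,4,23) (5,5,23)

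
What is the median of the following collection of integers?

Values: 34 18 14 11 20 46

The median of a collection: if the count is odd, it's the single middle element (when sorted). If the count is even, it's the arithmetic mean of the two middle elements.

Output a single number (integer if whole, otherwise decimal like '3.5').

Step 1: insert 34 -> lo=[34] (size 1, max 34) hi=[] (size 0) -> median=34
Step 2: insert 18 -> lo=[18] (size 1, max 18) hi=[34] (size 1, min 34) -> median=26
Step 3: insert 14 -> lo=[14, 18] (size 2, max 18) hi=[34] (size 1, min 34) -> median=18
Step 4: insert 11 -> lo=[11, 14] (size 2, max 14) hi=[18, 34] (size 2, min 18) -> median=16
Step 5: insert 20 -> lo=[11, 14, 18] (size 3, max 18) hi=[20, 34] (size 2, min 20) -> median=18
Step 6: insert 46 -> lo=[11, 14, 18] (size 3, max 18) hi=[20, 34, 46] (size 3, min 20) -> median=19

Answer: 19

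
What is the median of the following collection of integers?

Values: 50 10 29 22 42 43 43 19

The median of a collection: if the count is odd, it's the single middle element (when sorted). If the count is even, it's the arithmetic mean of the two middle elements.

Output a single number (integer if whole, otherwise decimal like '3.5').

Answer: 35.5

Derivation:
Step 1: insert 50 -> lo=[50] (size 1, max 50) hi=[] (size 0) -> median=50
Step 2: insert 10 -> lo=[10] (size 1, max 10) hi=[50] (size 1, min 50) -> median=30
Step 3: insert 29 -> lo=[10, 29] (size 2, max 29) hi=[50] (size 1, min 50) -> median=29
Step 4: insert 22 -> lo=[10, 22] (size 2, max 22) hi=[29, 50] (size 2, min 29) -> median=25.5
Step 5: insert 42 -> lo=[10, 22, 29] (size 3, max 29) hi=[42, 50] (size 2, min 42) -> median=29
Step 6: insert 43 -> lo=[10, 22, 29] (size 3, max 29) hi=[42, 43, 50] (size 3, min 42) -> median=35.5
Step 7: insert 43 -> lo=[10, 22, 29, 42] (size 4, max 42) hi=[43, 43, 50] (size 3, min 43) -> median=42
Step 8: insert 19 -> lo=[10, 19, 22, 29] (size 4, max 29) hi=[42, 43, 43, 50] (size 4, min 42) -> median=35.5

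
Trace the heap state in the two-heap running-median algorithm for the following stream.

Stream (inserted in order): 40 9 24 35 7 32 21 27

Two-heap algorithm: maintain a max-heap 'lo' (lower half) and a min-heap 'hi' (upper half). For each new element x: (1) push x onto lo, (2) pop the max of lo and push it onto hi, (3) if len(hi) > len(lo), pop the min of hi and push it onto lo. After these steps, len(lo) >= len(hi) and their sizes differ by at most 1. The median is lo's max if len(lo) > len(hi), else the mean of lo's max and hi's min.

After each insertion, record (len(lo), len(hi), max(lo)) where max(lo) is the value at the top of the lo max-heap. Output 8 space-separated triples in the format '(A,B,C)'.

Answer: (1,0,40) (1,1,9) (2,1,24) (2,2,24) (3,2,24) (3,3,24) (4,3,24) (4,4,24)

Derivation:
Step 1: insert 40 -> lo=[40] hi=[] -> (len(lo)=1, len(hi)=0, max(lo)=40)
Step 2: insert 9 -> lo=[9] hi=[40] -> (len(lo)=1, len(hi)=1, max(lo)=9)
Step 3: insert 24 -> lo=[9, 24] hi=[40] -> (len(lo)=2, len(hi)=1, max(lo)=24)
Step 4: insert 35 -> lo=[9, 24] hi=[35, 40] -> (len(lo)=2, len(hi)=2, max(lo)=24)
Step 5: insert 7 -> lo=[7, 9, 24] hi=[35, 40] -> (len(lo)=3, len(hi)=2, max(lo)=24)
Step 6: insert 32 -> lo=[7, 9, 24] hi=[32, 35, 40] -> (len(lo)=3, len(hi)=3, max(lo)=24)
Step 7: insert 21 -> lo=[7, 9, 21, 24] hi=[32, 35, 40] -> (len(lo)=4, len(hi)=3, max(lo)=24)
Step 8: insert 27 -> lo=[7, 9, 21, 24] hi=[27, 32, 35, 40] -> (len(lo)=4, len(hi)=4, max(lo)=24)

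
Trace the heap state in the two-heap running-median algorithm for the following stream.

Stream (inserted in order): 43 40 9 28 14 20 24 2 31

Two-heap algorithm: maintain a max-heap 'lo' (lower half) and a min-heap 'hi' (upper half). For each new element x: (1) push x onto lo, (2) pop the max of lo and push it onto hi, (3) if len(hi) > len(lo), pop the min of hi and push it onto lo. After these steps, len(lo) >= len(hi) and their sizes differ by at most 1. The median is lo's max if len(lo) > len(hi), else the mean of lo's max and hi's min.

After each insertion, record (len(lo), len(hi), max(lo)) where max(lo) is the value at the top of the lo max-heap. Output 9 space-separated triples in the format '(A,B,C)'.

Step 1: insert 43 -> lo=[43] hi=[] -> (len(lo)=1, len(hi)=0, max(lo)=43)
Step 2: insert 40 -> lo=[40] hi=[43] -> (len(lo)=1, len(hi)=1, max(lo)=40)
Step 3: insert 9 -> lo=[9, 40] hi=[43] -> (len(lo)=2, len(hi)=1, max(lo)=40)
Step 4: insert 28 -> lo=[9, 28] hi=[40, 43] -> (len(lo)=2, len(hi)=2, max(lo)=28)
Step 5: insert 14 -> lo=[9, 14, 28] hi=[40, 43] -> (len(lo)=3, len(hi)=2, max(lo)=28)
Step 6: insert 20 -> lo=[9, 14, 20] hi=[28, 40, 43] -> (len(lo)=3, len(hi)=3, max(lo)=20)
Step 7: insert 24 -> lo=[9, 14, 20, 24] hi=[28, 40, 43] -> (len(lo)=4, len(hi)=3, max(lo)=24)
Step 8: insert 2 -> lo=[2, 9, 14, 20] hi=[24, 28, 40, 43] -> (len(lo)=4, len(hi)=4, max(lo)=20)
Step 9: insert 31 -> lo=[2, 9, 14, 20, 24] hi=[28, 31, 40, 43] -> (len(lo)=5, len(hi)=4, max(lo)=24)

Answer: (1,0,43) (1,1,40) (2,1,40) (2,2,28) (3,2,28) (3,3,20) (4,3,24) (4,4,20) (5,4,24)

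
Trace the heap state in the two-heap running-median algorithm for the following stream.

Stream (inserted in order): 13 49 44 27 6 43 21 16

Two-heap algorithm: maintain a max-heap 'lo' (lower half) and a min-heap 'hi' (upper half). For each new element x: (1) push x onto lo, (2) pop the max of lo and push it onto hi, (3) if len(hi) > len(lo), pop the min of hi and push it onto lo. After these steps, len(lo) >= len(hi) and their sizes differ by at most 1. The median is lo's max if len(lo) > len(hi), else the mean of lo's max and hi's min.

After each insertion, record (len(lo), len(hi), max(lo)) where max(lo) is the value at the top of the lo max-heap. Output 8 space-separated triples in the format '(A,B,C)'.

Answer: (1,0,13) (1,1,13) (2,1,44) (2,2,27) (3,2,27) (3,3,27) (4,3,27) (4,4,21)

Derivation:
Step 1: insert 13 -> lo=[13] hi=[] -> (len(lo)=1, len(hi)=0, max(lo)=13)
Step 2: insert 49 -> lo=[13] hi=[49] -> (len(lo)=1, len(hi)=1, max(lo)=13)
Step 3: insert 44 -> lo=[13, 44] hi=[49] -> (len(lo)=2, len(hi)=1, max(lo)=44)
Step 4: insert 27 -> lo=[13, 27] hi=[44, 49] -> (len(lo)=2, len(hi)=2, max(lo)=27)
Step 5: insert 6 -> lo=[6, 13, 27] hi=[44, 49] -> (len(lo)=3, len(hi)=2, max(lo)=27)
Step 6: insert 43 -> lo=[6, 13, 27] hi=[43, 44, 49] -> (len(lo)=3, len(hi)=3, max(lo)=27)
Step 7: insert 21 -> lo=[6, 13, 21, 27] hi=[43, 44, 49] -> (len(lo)=4, len(hi)=3, max(lo)=27)
Step 8: insert 16 -> lo=[6, 13, 16, 21] hi=[27, 43, 44, 49] -> (len(lo)=4, len(hi)=4, max(lo)=21)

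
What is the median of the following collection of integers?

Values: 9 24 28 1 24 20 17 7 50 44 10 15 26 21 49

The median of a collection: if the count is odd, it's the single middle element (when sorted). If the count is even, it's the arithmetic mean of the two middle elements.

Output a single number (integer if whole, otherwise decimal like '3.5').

Step 1: insert 9 -> lo=[9] (size 1, max 9) hi=[] (size 0) -> median=9
Step 2: insert 24 -> lo=[9] (size 1, max 9) hi=[24] (size 1, min 24) -> median=16.5
Step 3: insert 28 -> lo=[9, 24] (size 2, max 24) hi=[28] (size 1, min 28) -> median=24
Step 4: insert 1 -> lo=[1, 9] (size 2, max 9) hi=[24, 28] (size 2, min 24) -> median=16.5
Step 5: insert 24 -> lo=[1, 9, 24] (size 3, max 24) hi=[24, 28] (size 2, min 24) -> median=24
Step 6: insert 20 -> lo=[1, 9, 20] (size 3, max 20) hi=[24, 24, 28] (size 3, min 24) -> median=22
Step 7: insert 17 -> lo=[1, 9, 17, 20] (size 4, max 20) hi=[24, 24, 28] (size 3, min 24) -> median=20
Step 8: insert 7 -> lo=[1, 7, 9, 17] (size 4, max 17) hi=[20, 24, 24, 28] (size 4, min 20) -> median=18.5
Step 9: insert 50 -> lo=[1, 7, 9, 17, 20] (size 5, max 20) hi=[24, 24, 28, 50] (size 4, min 24) -> median=20
Step 10: insert 44 -> lo=[1, 7, 9, 17, 20] (size 5, max 20) hi=[24, 24, 28, 44, 50] (size 5, min 24) -> median=22
Step 11: insert 10 -> lo=[1, 7, 9, 10, 17, 20] (size 6, max 20) hi=[24, 24, 28, 44, 50] (size 5, min 24) -> median=20
Step 12: insert 15 -> lo=[1, 7, 9, 10, 15, 17] (size 6, max 17) hi=[20, 24, 24, 28, 44, 50] (size 6, min 20) -> median=18.5
Step 13: insert 26 -> lo=[1, 7, 9, 10, 15, 17, 20] (size 7, max 20) hi=[24, 24, 26, 28, 44, 50] (size 6, min 24) -> median=20
Step 14: insert 21 -> lo=[1, 7, 9, 10, 15, 17, 20] (size 7, max 20) hi=[21, 24, 24, 26, 28, 44, 50] (size 7, min 21) -> median=20.5
Step 15: insert 49 -> lo=[1, 7, 9, 10, 15, 17, 20, 21] (size 8, max 21) hi=[24, 24, 26, 28, 44, 49, 50] (size 7, min 24) -> median=21

Answer: 21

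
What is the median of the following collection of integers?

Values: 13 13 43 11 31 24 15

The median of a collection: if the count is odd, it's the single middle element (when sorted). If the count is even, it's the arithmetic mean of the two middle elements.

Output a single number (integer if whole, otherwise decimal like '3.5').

Answer: 15

Derivation:
Step 1: insert 13 -> lo=[13] (size 1, max 13) hi=[] (size 0) -> median=13
Step 2: insert 13 -> lo=[13] (size 1, max 13) hi=[13] (size 1, min 13) -> median=13
Step 3: insert 43 -> lo=[13, 13] (size 2, max 13) hi=[43] (size 1, min 43) -> median=13
Step 4: insert 11 -> lo=[11, 13] (size 2, max 13) hi=[13, 43] (size 2, min 13) -> median=13
Step 5: insert 31 -> lo=[11, 13, 13] (size 3, max 13) hi=[31, 43] (size 2, min 31) -> median=13
Step 6: insert 24 -> lo=[11, 13, 13] (size 3, max 13) hi=[24, 31, 43] (size 3, min 24) -> median=18.5
Step 7: insert 15 -> lo=[11, 13, 13, 15] (size 4, max 15) hi=[24, 31, 43] (size 3, min 24) -> median=15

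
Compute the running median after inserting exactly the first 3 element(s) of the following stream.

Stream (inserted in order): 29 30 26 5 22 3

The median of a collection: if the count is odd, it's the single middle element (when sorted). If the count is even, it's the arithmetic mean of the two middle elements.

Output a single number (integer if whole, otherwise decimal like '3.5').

Answer: 29

Derivation:
Step 1: insert 29 -> lo=[29] (size 1, max 29) hi=[] (size 0) -> median=29
Step 2: insert 30 -> lo=[29] (size 1, max 29) hi=[30] (size 1, min 30) -> median=29.5
Step 3: insert 26 -> lo=[26, 29] (size 2, max 29) hi=[30] (size 1, min 30) -> median=29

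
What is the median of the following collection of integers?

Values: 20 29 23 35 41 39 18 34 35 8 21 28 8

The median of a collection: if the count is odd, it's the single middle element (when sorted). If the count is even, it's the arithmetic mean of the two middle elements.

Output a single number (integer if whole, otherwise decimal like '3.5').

Step 1: insert 20 -> lo=[20] (size 1, max 20) hi=[] (size 0) -> median=20
Step 2: insert 29 -> lo=[20] (size 1, max 20) hi=[29] (size 1, min 29) -> median=24.5
Step 3: insert 23 -> lo=[20, 23] (size 2, max 23) hi=[29] (size 1, min 29) -> median=23
Step 4: insert 35 -> lo=[20, 23] (size 2, max 23) hi=[29, 35] (size 2, min 29) -> median=26
Step 5: insert 41 -> lo=[20, 23, 29] (size 3, max 29) hi=[35, 41] (size 2, min 35) -> median=29
Step 6: insert 39 -> lo=[20, 23, 29] (size 3, max 29) hi=[35, 39, 41] (size 3, min 35) -> median=32
Step 7: insert 18 -> lo=[18, 20, 23, 29] (size 4, max 29) hi=[35, 39, 41] (size 3, min 35) -> median=29
Step 8: insert 34 -> lo=[18, 20, 23, 29] (size 4, max 29) hi=[34, 35, 39, 41] (size 4, min 34) -> median=31.5
Step 9: insert 35 -> lo=[18, 20, 23, 29, 34] (size 5, max 34) hi=[35, 35, 39, 41] (size 4, min 35) -> median=34
Step 10: insert 8 -> lo=[8, 18, 20, 23, 29] (size 5, max 29) hi=[34, 35, 35, 39, 41] (size 5, min 34) -> median=31.5
Step 11: insert 21 -> lo=[8, 18, 20, 21, 23, 29] (size 6, max 29) hi=[34, 35, 35, 39, 41] (size 5, min 34) -> median=29
Step 12: insert 28 -> lo=[8, 18, 20, 21, 23, 28] (size 6, max 28) hi=[29, 34, 35, 35, 39, 41] (size 6, min 29) -> median=28.5
Step 13: insert 8 -> lo=[8, 8, 18, 20, 21, 23, 28] (size 7, max 28) hi=[29, 34, 35, 35, 39, 41] (size 6, min 29) -> median=28

Answer: 28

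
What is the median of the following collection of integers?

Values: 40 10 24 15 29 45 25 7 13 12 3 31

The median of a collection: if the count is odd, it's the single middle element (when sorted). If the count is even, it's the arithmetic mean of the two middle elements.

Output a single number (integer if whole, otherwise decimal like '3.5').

Answer: 19.5

Derivation:
Step 1: insert 40 -> lo=[40] (size 1, max 40) hi=[] (size 0) -> median=40
Step 2: insert 10 -> lo=[10] (size 1, max 10) hi=[40] (size 1, min 40) -> median=25
Step 3: insert 24 -> lo=[10, 24] (size 2, max 24) hi=[40] (size 1, min 40) -> median=24
Step 4: insert 15 -> lo=[10, 15] (size 2, max 15) hi=[24, 40] (size 2, min 24) -> median=19.5
Step 5: insert 29 -> lo=[10, 15, 24] (size 3, max 24) hi=[29, 40] (size 2, min 29) -> median=24
Step 6: insert 45 -> lo=[10, 15, 24] (size 3, max 24) hi=[29, 40, 45] (size 3, min 29) -> median=26.5
Step 7: insert 25 -> lo=[10, 15, 24, 25] (size 4, max 25) hi=[29, 40, 45] (size 3, min 29) -> median=25
Step 8: insert 7 -> lo=[7, 10, 15, 24] (size 4, max 24) hi=[25, 29, 40, 45] (size 4, min 25) -> median=24.5
Step 9: insert 13 -> lo=[7, 10, 13, 15, 24] (size 5, max 24) hi=[25, 29, 40, 45] (size 4, min 25) -> median=24
Step 10: insert 12 -> lo=[7, 10, 12, 13, 15] (size 5, max 15) hi=[24, 25, 29, 40, 45] (size 5, min 24) -> median=19.5
Step 11: insert 3 -> lo=[3, 7, 10, 12, 13, 15] (size 6, max 15) hi=[24, 25, 29, 40, 45] (size 5, min 24) -> median=15
Step 12: insert 31 -> lo=[3, 7, 10, 12, 13, 15] (size 6, max 15) hi=[24, 25, 29, 31, 40, 45] (size 6, min 24) -> median=19.5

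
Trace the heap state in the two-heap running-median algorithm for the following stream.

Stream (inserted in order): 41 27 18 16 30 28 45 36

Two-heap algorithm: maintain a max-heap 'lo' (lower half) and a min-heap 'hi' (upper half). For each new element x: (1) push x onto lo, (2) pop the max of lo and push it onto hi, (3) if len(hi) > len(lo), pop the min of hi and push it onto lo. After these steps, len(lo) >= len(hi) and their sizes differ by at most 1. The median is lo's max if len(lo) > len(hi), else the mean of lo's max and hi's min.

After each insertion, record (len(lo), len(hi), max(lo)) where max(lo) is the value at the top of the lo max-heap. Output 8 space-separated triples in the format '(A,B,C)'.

Answer: (1,0,41) (1,1,27) (2,1,27) (2,2,18) (3,2,27) (3,3,27) (4,3,28) (4,4,28)

Derivation:
Step 1: insert 41 -> lo=[41] hi=[] -> (len(lo)=1, len(hi)=0, max(lo)=41)
Step 2: insert 27 -> lo=[27] hi=[41] -> (len(lo)=1, len(hi)=1, max(lo)=27)
Step 3: insert 18 -> lo=[18, 27] hi=[41] -> (len(lo)=2, len(hi)=1, max(lo)=27)
Step 4: insert 16 -> lo=[16, 18] hi=[27, 41] -> (len(lo)=2, len(hi)=2, max(lo)=18)
Step 5: insert 30 -> lo=[16, 18, 27] hi=[30, 41] -> (len(lo)=3, len(hi)=2, max(lo)=27)
Step 6: insert 28 -> lo=[16, 18, 27] hi=[28, 30, 41] -> (len(lo)=3, len(hi)=3, max(lo)=27)
Step 7: insert 45 -> lo=[16, 18, 27, 28] hi=[30, 41, 45] -> (len(lo)=4, len(hi)=3, max(lo)=28)
Step 8: insert 36 -> lo=[16, 18, 27, 28] hi=[30, 36, 41, 45] -> (len(lo)=4, len(hi)=4, max(lo)=28)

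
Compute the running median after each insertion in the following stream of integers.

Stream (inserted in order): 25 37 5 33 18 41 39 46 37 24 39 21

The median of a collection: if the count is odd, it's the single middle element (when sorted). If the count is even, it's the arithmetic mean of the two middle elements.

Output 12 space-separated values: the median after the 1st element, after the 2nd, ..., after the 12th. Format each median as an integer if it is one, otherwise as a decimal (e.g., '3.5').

Step 1: insert 25 -> lo=[25] (size 1, max 25) hi=[] (size 0) -> median=25
Step 2: insert 37 -> lo=[25] (size 1, max 25) hi=[37] (size 1, min 37) -> median=31
Step 3: insert 5 -> lo=[5, 25] (size 2, max 25) hi=[37] (size 1, min 37) -> median=25
Step 4: insert 33 -> lo=[5, 25] (size 2, max 25) hi=[33, 37] (size 2, min 33) -> median=29
Step 5: insert 18 -> lo=[5, 18, 25] (size 3, max 25) hi=[33, 37] (size 2, min 33) -> median=25
Step 6: insert 41 -> lo=[5, 18, 25] (size 3, max 25) hi=[33, 37, 41] (size 3, min 33) -> median=29
Step 7: insert 39 -> lo=[5, 18, 25, 33] (size 4, max 33) hi=[37, 39, 41] (size 3, min 37) -> median=33
Step 8: insert 46 -> lo=[5, 18, 25, 33] (size 4, max 33) hi=[37, 39, 41, 46] (size 4, min 37) -> median=35
Step 9: insert 37 -> lo=[5, 18, 25, 33, 37] (size 5, max 37) hi=[37, 39, 41, 46] (size 4, min 37) -> median=37
Step 10: insert 24 -> lo=[5, 18, 24, 25, 33] (size 5, max 33) hi=[37, 37, 39, 41, 46] (size 5, min 37) -> median=35
Step 11: insert 39 -> lo=[5, 18, 24, 25, 33, 37] (size 6, max 37) hi=[37, 39, 39, 41, 46] (size 5, min 37) -> median=37
Step 12: insert 21 -> lo=[5, 18, 21, 24, 25, 33] (size 6, max 33) hi=[37, 37, 39, 39, 41, 46] (size 6, min 37) -> median=35

Answer: 25 31 25 29 25 29 33 35 37 35 37 35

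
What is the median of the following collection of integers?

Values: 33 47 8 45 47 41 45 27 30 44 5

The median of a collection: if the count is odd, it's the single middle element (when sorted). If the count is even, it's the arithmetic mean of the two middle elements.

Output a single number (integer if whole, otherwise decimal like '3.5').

Answer: 41

Derivation:
Step 1: insert 33 -> lo=[33] (size 1, max 33) hi=[] (size 0) -> median=33
Step 2: insert 47 -> lo=[33] (size 1, max 33) hi=[47] (size 1, min 47) -> median=40
Step 3: insert 8 -> lo=[8, 33] (size 2, max 33) hi=[47] (size 1, min 47) -> median=33
Step 4: insert 45 -> lo=[8, 33] (size 2, max 33) hi=[45, 47] (size 2, min 45) -> median=39
Step 5: insert 47 -> lo=[8, 33, 45] (size 3, max 45) hi=[47, 47] (size 2, min 47) -> median=45
Step 6: insert 41 -> lo=[8, 33, 41] (size 3, max 41) hi=[45, 47, 47] (size 3, min 45) -> median=43
Step 7: insert 45 -> lo=[8, 33, 41, 45] (size 4, max 45) hi=[45, 47, 47] (size 3, min 45) -> median=45
Step 8: insert 27 -> lo=[8, 27, 33, 41] (size 4, max 41) hi=[45, 45, 47, 47] (size 4, min 45) -> median=43
Step 9: insert 30 -> lo=[8, 27, 30, 33, 41] (size 5, max 41) hi=[45, 45, 47, 47] (size 4, min 45) -> median=41
Step 10: insert 44 -> lo=[8, 27, 30, 33, 41] (size 5, max 41) hi=[44, 45, 45, 47, 47] (size 5, min 44) -> median=42.5
Step 11: insert 5 -> lo=[5, 8, 27, 30, 33, 41] (size 6, max 41) hi=[44, 45, 45, 47, 47] (size 5, min 44) -> median=41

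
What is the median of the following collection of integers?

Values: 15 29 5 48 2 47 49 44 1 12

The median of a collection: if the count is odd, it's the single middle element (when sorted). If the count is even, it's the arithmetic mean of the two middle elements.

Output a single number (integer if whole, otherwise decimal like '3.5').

Answer: 22

Derivation:
Step 1: insert 15 -> lo=[15] (size 1, max 15) hi=[] (size 0) -> median=15
Step 2: insert 29 -> lo=[15] (size 1, max 15) hi=[29] (size 1, min 29) -> median=22
Step 3: insert 5 -> lo=[5, 15] (size 2, max 15) hi=[29] (size 1, min 29) -> median=15
Step 4: insert 48 -> lo=[5, 15] (size 2, max 15) hi=[29, 48] (size 2, min 29) -> median=22
Step 5: insert 2 -> lo=[2, 5, 15] (size 3, max 15) hi=[29, 48] (size 2, min 29) -> median=15
Step 6: insert 47 -> lo=[2, 5, 15] (size 3, max 15) hi=[29, 47, 48] (size 3, min 29) -> median=22
Step 7: insert 49 -> lo=[2, 5, 15, 29] (size 4, max 29) hi=[47, 48, 49] (size 3, min 47) -> median=29
Step 8: insert 44 -> lo=[2, 5, 15, 29] (size 4, max 29) hi=[44, 47, 48, 49] (size 4, min 44) -> median=36.5
Step 9: insert 1 -> lo=[1, 2, 5, 15, 29] (size 5, max 29) hi=[44, 47, 48, 49] (size 4, min 44) -> median=29
Step 10: insert 12 -> lo=[1, 2, 5, 12, 15] (size 5, max 15) hi=[29, 44, 47, 48, 49] (size 5, min 29) -> median=22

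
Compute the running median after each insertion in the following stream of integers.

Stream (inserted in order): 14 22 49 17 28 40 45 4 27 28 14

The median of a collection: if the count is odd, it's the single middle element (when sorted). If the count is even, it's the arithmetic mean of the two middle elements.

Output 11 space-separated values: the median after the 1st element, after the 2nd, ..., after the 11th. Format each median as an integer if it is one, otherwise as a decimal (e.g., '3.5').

Step 1: insert 14 -> lo=[14] (size 1, max 14) hi=[] (size 0) -> median=14
Step 2: insert 22 -> lo=[14] (size 1, max 14) hi=[22] (size 1, min 22) -> median=18
Step 3: insert 49 -> lo=[14, 22] (size 2, max 22) hi=[49] (size 1, min 49) -> median=22
Step 4: insert 17 -> lo=[14, 17] (size 2, max 17) hi=[22, 49] (size 2, min 22) -> median=19.5
Step 5: insert 28 -> lo=[14, 17, 22] (size 3, max 22) hi=[28, 49] (size 2, min 28) -> median=22
Step 6: insert 40 -> lo=[14, 17, 22] (size 3, max 22) hi=[28, 40, 49] (size 3, min 28) -> median=25
Step 7: insert 45 -> lo=[14, 17, 22, 28] (size 4, max 28) hi=[40, 45, 49] (size 3, min 40) -> median=28
Step 8: insert 4 -> lo=[4, 14, 17, 22] (size 4, max 22) hi=[28, 40, 45, 49] (size 4, min 28) -> median=25
Step 9: insert 27 -> lo=[4, 14, 17, 22, 27] (size 5, max 27) hi=[28, 40, 45, 49] (size 4, min 28) -> median=27
Step 10: insert 28 -> lo=[4, 14, 17, 22, 27] (size 5, max 27) hi=[28, 28, 40, 45, 49] (size 5, min 28) -> median=27.5
Step 11: insert 14 -> lo=[4, 14, 14, 17, 22, 27] (size 6, max 27) hi=[28, 28, 40, 45, 49] (size 5, min 28) -> median=27

Answer: 14 18 22 19.5 22 25 28 25 27 27.5 27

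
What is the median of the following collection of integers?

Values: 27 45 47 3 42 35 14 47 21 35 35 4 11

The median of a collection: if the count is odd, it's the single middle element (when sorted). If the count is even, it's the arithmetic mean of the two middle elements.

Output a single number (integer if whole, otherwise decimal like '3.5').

Step 1: insert 27 -> lo=[27] (size 1, max 27) hi=[] (size 0) -> median=27
Step 2: insert 45 -> lo=[27] (size 1, max 27) hi=[45] (size 1, min 45) -> median=36
Step 3: insert 47 -> lo=[27, 45] (size 2, max 45) hi=[47] (size 1, min 47) -> median=45
Step 4: insert 3 -> lo=[3, 27] (size 2, max 27) hi=[45, 47] (size 2, min 45) -> median=36
Step 5: insert 42 -> lo=[3, 27, 42] (size 3, max 42) hi=[45, 47] (size 2, min 45) -> median=42
Step 6: insert 35 -> lo=[3, 27, 35] (size 3, max 35) hi=[42, 45, 47] (size 3, min 42) -> median=38.5
Step 7: insert 14 -> lo=[3, 14, 27, 35] (size 4, max 35) hi=[42, 45, 47] (size 3, min 42) -> median=35
Step 8: insert 47 -> lo=[3, 14, 27, 35] (size 4, max 35) hi=[42, 45, 47, 47] (size 4, min 42) -> median=38.5
Step 9: insert 21 -> lo=[3, 14, 21, 27, 35] (size 5, max 35) hi=[42, 45, 47, 47] (size 4, min 42) -> median=35
Step 10: insert 35 -> lo=[3, 14, 21, 27, 35] (size 5, max 35) hi=[35, 42, 45, 47, 47] (size 5, min 35) -> median=35
Step 11: insert 35 -> lo=[3, 14, 21, 27, 35, 35] (size 6, max 35) hi=[35, 42, 45, 47, 47] (size 5, min 35) -> median=35
Step 12: insert 4 -> lo=[3, 4, 14, 21, 27, 35] (size 6, max 35) hi=[35, 35, 42, 45, 47, 47] (size 6, min 35) -> median=35
Step 13: insert 11 -> lo=[3, 4, 11, 14, 21, 27, 35] (size 7, max 35) hi=[35, 35, 42, 45, 47, 47] (size 6, min 35) -> median=35

Answer: 35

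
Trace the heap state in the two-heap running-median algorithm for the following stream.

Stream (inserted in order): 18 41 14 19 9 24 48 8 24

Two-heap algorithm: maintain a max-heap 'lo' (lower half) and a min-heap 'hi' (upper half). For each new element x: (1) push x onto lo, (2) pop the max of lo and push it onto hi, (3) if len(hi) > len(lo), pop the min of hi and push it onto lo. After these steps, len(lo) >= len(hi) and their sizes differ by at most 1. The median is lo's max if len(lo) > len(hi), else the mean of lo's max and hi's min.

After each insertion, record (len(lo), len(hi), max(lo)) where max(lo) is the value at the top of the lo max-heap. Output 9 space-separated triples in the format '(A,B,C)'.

Answer: (1,0,18) (1,1,18) (2,1,18) (2,2,18) (3,2,18) (3,3,18) (4,3,19) (4,4,18) (5,4,19)

Derivation:
Step 1: insert 18 -> lo=[18] hi=[] -> (len(lo)=1, len(hi)=0, max(lo)=18)
Step 2: insert 41 -> lo=[18] hi=[41] -> (len(lo)=1, len(hi)=1, max(lo)=18)
Step 3: insert 14 -> lo=[14, 18] hi=[41] -> (len(lo)=2, len(hi)=1, max(lo)=18)
Step 4: insert 19 -> lo=[14, 18] hi=[19, 41] -> (len(lo)=2, len(hi)=2, max(lo)=18)
Step 5: insert 9 -> lo=[9, 14, 18] hi=[19, 41] -> (len(lo)=3, len(hi)=2, max(lo)=18)
Step 6: insert 24 -> lo=[9, 14, 18] hi=[19, 24, 41] -> (len(lo)=3, len(hi)=3, max(lo)=18)
Step 7: insert 48 -> lo=[9, 14, 18, 19] hi=[24, 41, 48] -> (len(lo)=4, len(hi)=3, max(lo)=19)
Step 8: insert 8 -> lo=[8, 9, 14, 18] hi=[19, 24, 41, 48] -> (len(lo)=4, len(hi)=4, max(lo)=18)
Step 9: insert 24 -> lo=[8, 9, 14, 18, 19] hi=[24, 24, 41, 48] -> (len(lo)=5, len(hi)=4, max(lo)=19)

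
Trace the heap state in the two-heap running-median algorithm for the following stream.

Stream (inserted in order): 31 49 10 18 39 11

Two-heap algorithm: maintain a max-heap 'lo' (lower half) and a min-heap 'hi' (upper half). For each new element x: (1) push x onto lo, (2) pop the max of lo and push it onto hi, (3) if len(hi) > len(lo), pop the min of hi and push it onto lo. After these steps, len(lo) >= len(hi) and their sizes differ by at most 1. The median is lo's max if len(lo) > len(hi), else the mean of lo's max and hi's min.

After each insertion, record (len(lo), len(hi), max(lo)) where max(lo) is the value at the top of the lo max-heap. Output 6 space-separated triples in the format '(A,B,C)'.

Step 1: insert 31 -> lo=[31] hi=[] -> (len(lo)=1, len(hi)=0, max(lo)=31)
Step 2: insert 49 -> lo=[31] hi=[49] -> (len(lo)=1, len(hi)=1, max(lo)=31)
Step 3: insert 10 -> lo=[10, 31] hi=[49] -> (len(lo)=2, len(hi)=1, max(lo)=31)
Step 4: insert 18 -> lo=[10, 18] hi=[31, 49] -> (len(lo)=2, len(hi)=2, max(lo)=18)
Step 5: insert 39 -> lo=[10, 18, 31] hi=[39, 49] -> (len(lo)=3, len(hi)=2, max(lo)=31)
Step 6: insert 11 -> lo=[10, 11, 18] hi=[31, 39, 49] -> (len(lo)=3, len(hi)=3, max(lo)=18)

Answer: (1,0,31) (1,1,31) (2,1,31) (2,2,18) (3,2,31) (3,3,18)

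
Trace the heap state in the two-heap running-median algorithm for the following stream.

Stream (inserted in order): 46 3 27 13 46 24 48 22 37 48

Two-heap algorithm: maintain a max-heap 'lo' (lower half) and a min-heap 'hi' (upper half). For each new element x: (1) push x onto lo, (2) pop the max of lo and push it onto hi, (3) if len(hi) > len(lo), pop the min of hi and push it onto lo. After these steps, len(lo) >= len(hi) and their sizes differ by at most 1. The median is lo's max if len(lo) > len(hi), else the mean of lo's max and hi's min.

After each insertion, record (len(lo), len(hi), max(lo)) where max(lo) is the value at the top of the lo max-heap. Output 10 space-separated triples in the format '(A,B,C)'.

Step 1: insert 46 -> lo=[46] hi=[] -> (len(lo)=1, len(hi)=0, max(lo)=46)
Step 2: insert 3 -> lo=[3] hi=[46] -> (len(lo)=1, len(hi)=1, max(lo)=3)
Step 3: insert 27 -> lo=[3, 27] hi=[46] -> (len(lo)=2, len(hi)=1, max(lo)=27)
Step 4: insert 13 -> lo=[3, 13] hi=[27, 46] -> (len(lo)=2, len(hi)=2, max(lo)=13)
Step 5: insert 46 -> lo=[3, 13, 27] hi=[46, 46] -> (len(lo)=3, len(hi)=2, max(lo)=27)
Step 6: insert 24 -> lo=[3, 13, 24] hi=[27, 46, 46] -> (len(lo)=3, len(hi)=3, max(lo)=24)
Step 7: insert 48 -> lo=[3, 13, 24, 27] hi=[46, 46, 48] -> (len(lo)=4, len(hi)=3, max(lo)=27)
Step 8: insert 22 -> lo=[3, 13, 22, 24] hi=[27, 46, 46, 48] -> (len(lo)=4, len(hi)=4, max(lo)=24)
Step 9: insert 37 -> lo=[3, 13, 22, 24, 27] hi=[37, 46, 46, 48] -> (len(lo)=5, len(hi)=4, max(lo)=27)
Step 10: insert 48 -> lo=[3, 13, 22, 24, 27] hi=[37, 46, 46, 48, 48] -> (len(lo)=5, len(hi)=5, max(lo)=27)

Answer: (1,0,46) (1,1,3) (2,1,27) (2,2,13) (3,2,27) (3,3,24) (4,3,27) (4,4,24) (5,4,27) (5,5,27)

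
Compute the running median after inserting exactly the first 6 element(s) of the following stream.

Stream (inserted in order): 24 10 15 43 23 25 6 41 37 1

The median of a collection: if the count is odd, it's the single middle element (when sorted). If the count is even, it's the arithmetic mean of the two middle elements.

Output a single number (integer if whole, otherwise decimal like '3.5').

Answer: 23.5

Derivation:
Step 1: insert 24 -> lo=[24] (size 1, max 24) hi=[] (size 0) -> median=24
Step 2: insert 10 -> lo=[10] (size 1, max 10) hi=[24] (size 1, min 24) -> median=17
Step 3: insert 15 -> lo=[10, 15] (size 2, max 15) hi=[24] (size 1, min 24) -> median=15
Step 4: insert 43 -> lo=[10, 15] (size 2, max 15) hi=[24, 43] (size 2, min 24) -> median=19.5
Step 5: insert 23 -> lo=[10, 15, 23] (size 3, max 23) hi=[24, 43] (size 2, min 24) -> median=23
Step 6: insert 25 -> lo=[10, 15, 23] (size 3, max 23) hi=[24, 25, 43] (size 3, min 24) -> median=23.5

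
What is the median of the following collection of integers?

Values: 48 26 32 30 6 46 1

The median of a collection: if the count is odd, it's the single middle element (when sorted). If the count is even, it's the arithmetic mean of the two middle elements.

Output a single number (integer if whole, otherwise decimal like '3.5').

Step 1: insert 48 -> lo=[48] (size 1, max 48) hi=[] (size 0) -> median=48
Step 2: insert 26 -> lo=[26] (size 1, max 26) hi=[48] (size 1, min 48) -> median=37
Step 3: insert 32 -> lo=[26, 32] (size 2, max 32) hi=[48] (size 1, min 48) -> median=32
Step 4: insert 30 -> lo=[26, 30] (size 2, max 30) hi=[32, 48] (size 2, min 32) -> median=31
Step 5: insert 6 -> lo=[6, 26, 30] (size 3, max 30) hi=[32, 48] (size 2, min 32) -> median=30
Step 6: insert 46 -> lo=[6, 26, 30] (size 3, max 30) hi=[32, 46, 48] (size 3, min 32) -> median=31
Step 7: insert 1 -> lo=[1, 6, 26, 30] (size 4, max 30) hi=[32, 46, 48] (size 3, min 32) -> median=30

Answer: 30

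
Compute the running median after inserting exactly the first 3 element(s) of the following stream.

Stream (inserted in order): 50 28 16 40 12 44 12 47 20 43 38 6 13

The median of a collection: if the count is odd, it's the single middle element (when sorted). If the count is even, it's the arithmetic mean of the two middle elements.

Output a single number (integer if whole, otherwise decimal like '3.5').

Step 1: insert 50 -> lo=[50] (size 1, max 50) hi=[] (size 0) -> median=50
Step 2: insert 28 -> lo=[28] (size 1, max 28) hi=[50] (size 1, min 50) -> median=39
Step 3: insert 16 -> lo=[16, 28] (size 2, max 28) hi=[50] (size 1, min 50) -> median=28

Answer: 28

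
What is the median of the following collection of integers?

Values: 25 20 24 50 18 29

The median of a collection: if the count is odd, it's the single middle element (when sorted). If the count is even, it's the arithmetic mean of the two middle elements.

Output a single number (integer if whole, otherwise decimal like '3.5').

Step 1: insert 25 -> lo=[25] (size 1, max 25) hi=[] (size 0) -> median=25
Step 2: insert 20 -> lo=[20] (size 1, max 20) hi=[25] (size 1, min 25) -> median=22.5
Step 3: insert 24 -> lo=[20, 24] (size 2, max 24) hi=[25] (size 1, min 25) -> median=24
Step 4: insert 50 -> lo=[20, 24] (size 2, max 24) hi=[25, 50] (size 2, min 25) -> median=24.5
Step 5: insert 18 -> lo=[18, 20, 24] (size 3, max 24) hi=[25, 50] (size 2, min 25) -> median=24
Step 6: insert 29 -> lo=[18, 20, 24] (size 3, max 24) hi=[25, 29, 50] (size 3, min 25) -> median=24.5

Answer: 24.5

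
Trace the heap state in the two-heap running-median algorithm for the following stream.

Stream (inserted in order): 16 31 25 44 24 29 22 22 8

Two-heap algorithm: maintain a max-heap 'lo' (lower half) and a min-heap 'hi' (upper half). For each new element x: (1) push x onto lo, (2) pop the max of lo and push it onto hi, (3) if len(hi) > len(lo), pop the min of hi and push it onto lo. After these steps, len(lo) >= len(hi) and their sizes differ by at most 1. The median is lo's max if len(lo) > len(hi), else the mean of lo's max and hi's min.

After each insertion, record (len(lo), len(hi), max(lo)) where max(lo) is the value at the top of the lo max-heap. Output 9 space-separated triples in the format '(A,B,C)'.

Answer: (1,0,16) (1,1,16) (2,1,25) (2,2,25) (3,2,25) (3,3,25) (4,3,25) (4,4,24) (5,4,24)

Derivation:
Step 1: insert 16 -> lo=[16] hi=[] -> (len(lo)=1, len(hi)=0, max(lo)=16)
Step 2: insert 31 -> lo=[16] hi=[31] -> (len(lo)=1, len(hi)=1, max(lo)=16)
Step 3: insert 25 -> lo=[16, 25] hi=[31] -> (len(lo)=2, len(hi)=1, max(lo)=25)
Step 4: insert 44 -> lo=[16, 25] hi=[31, 44] -> (len(lo)=2, len(hi)=2, max(lo)=25)
Step 5: insert 24 -> lo=[16, 24, 25] hi=[31, 44] -> (len(lo)=3, len(hi)=2, max(lo)=25)
Step 6: insert 29 -> lo=[16, 24, 25] hi=[29, 31, 44] -> (len(lo)=3, len(hi)=3, max(lo)=25)
Step 7: insert 22 -> lo=[16, 22, 24, 25] hi=[29, 31, 44] -> (len(lo)=4, len(hi)=3, max(lo)=25)
Step 8: insert 22 -> lo=[16, 22, 22, 24] hi=[25, 29, 31, 44] -> (len(lo)=4, len(hi)=4, max(lo)=24)
Step 9: insert 8 -> lo=[8, 16, 22, 22, 24] hi=[25, 29, 31, 44] -> (len(lo)=5, len(hi)=4, max(lo)=24)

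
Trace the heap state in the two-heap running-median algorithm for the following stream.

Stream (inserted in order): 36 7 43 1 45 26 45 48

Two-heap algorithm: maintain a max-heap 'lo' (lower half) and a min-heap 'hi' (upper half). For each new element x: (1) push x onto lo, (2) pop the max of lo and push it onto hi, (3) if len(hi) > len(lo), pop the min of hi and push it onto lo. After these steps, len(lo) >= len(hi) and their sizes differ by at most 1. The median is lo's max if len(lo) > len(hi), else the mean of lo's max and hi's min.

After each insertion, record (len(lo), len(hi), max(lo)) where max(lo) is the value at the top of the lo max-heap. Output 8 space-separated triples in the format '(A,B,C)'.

Answer: (1,0,36) (1,1,7) (2,1,36) (2,2,7) (3,2,36) (3,3,26) (4,3,36) (4,4,36)

Derivation:
Step 1: insert 36 -> lo=[36] hi=[] -> (len(lo)=1, len(hi)=0, max(lo)=36)
Step 2: insert 7 -> lo=[7] hi=[36] -> (len(lo)=1, len(hi)=1, max(lo)=7)
Step 3: insert 43 -> lo=[7, 36] hi=[43] -> (len(lo)=2, len(hi)=1, max(lo)=36)
Step 4: insert 1 -> lo=[1, 7] hi=[36, 43] -> (len(lo)=2, len(hi)=2, max(lo)=7)
Step 5: insert 45 -> lo=[1, 7, 36] hi=[43, 45] -> (len(lo)=3, len(hi)=2, max(lo)=36)
Step 6: insert 26 -> lo=[1, 7, 26] hi=[36, 43, 45] -> (len(lo)=3, len(hi)=3, max(lo)=26)
Step 7: insert 45 -> lo=[1, 7, 26, 36] hi=[43, 45, 45] -> (len(lo)=4, len(hi)=3, max(lo)=36)
Step 8: insert 48 -> lo=[1, 7, 26, 36] hi=[43, 45, 45, 48] -> (len(lo)=4, len(hi)=4, max(lo)=36)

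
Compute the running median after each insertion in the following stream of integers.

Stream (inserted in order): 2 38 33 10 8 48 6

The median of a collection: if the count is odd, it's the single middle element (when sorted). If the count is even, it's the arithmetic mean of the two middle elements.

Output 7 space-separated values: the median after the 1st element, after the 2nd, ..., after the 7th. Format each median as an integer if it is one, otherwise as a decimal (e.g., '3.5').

Answer: 2 20 33 21.5 10 21.5 10

Derivation:
Step 1: insert 2 -> lo=[2] (size 1, max 2) hi=[] (size 0) -> median=2
Step 2: insert 38 -> lo=[2] (size 1, max 2) hi=[38] (size 1, min 38) -> median=20
Step 3: insert 33 -> lo=[2, 33] (size 2, max 33) hi=[38] (size 1, min 38) -> median=33
Step 4: insert 10 -> lo=[2, 10] (size 2, max 10) hi=[33, 38] (size 2, min 33) -> median=21.5
Step 5: insert 8 -> lo=[2, 8, 10] (size 3, max 10) hi=[33, 38] (size 2, min 33) -> median=10
Step 6: insert 48 -> lo=[2, 8, 10] (size 3, max 10) hi=[33, 38, 48] (size 3, min 33) -> median=21.5
Step 7: insert 6 -> lo=[2, 6, 8, 10] (size 4, max 10) hi=[33, 38, 48] (size 3, min 33) -> median=10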